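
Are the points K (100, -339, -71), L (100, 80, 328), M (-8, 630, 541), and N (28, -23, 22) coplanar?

With K as base: KL = (0, 419, 399), KM = (-108, 969, 612), KN = (-72, 316, 93).
KM × KN = (-103275, -34020, 35640).
KL · (KM × KN) = -34020.
Since -34020 ≠ 0, the four points are not coplanar.

No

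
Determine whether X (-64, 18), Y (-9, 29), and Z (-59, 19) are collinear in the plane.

XY = (55, 11), XZ = (5, 1).
Twice the signed area of △XYZ is (55)(1) − (11)(5) = 0.
The triangle is degenerate (zero area), so the points are collinear.

Yes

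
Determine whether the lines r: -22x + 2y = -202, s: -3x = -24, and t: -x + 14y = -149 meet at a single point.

Lines aᵢx + bᵢy = cᵢ with pairwise distinct directions are concurrent exactly when det[aᵢ bᵢ cᵢ] = 0.
Here the determinant is 246.
Nonzero, so no common point exists.

No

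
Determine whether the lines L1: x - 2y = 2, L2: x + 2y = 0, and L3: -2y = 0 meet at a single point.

Intersecting L1 and L2: solving the 2×2 system gives (x, y) = (1, -1/2).
Substitute into L3: (0)(1) + (-2)(-1/2) = 1.
But L3 requires 0 ≠ 1, so the three lines have no common point.

No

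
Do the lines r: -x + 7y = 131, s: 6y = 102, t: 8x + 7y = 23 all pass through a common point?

Yes

Intersecting r and s: solving the 2×2 system gives (x, y) = (-12, 17).
Substitute into t: (8)(-12) + (7)(17) = 23.
This equals 23, so (-12, 17) lies on all three lines and they are concurrent.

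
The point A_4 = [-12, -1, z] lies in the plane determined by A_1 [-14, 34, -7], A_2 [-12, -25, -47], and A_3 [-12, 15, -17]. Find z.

Coplanarity requires A_1A_2 · (A_1A_3 × A_1A_4) = 0.
A_1A_2 = (2, -59, -40), A_1A_3 = (2, -19, -10); the triple product is linear in z with coefficient 80 and constant term 2320.
Setting it to zero: z = -29.

-29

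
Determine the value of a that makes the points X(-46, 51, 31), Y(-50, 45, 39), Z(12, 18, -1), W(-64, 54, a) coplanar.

46

Coplanarity ⇔ det[XY; XZ; XW] = 0.
Expanding, this is linear in a: (480)a + (-22080) = 0.
So a = 46.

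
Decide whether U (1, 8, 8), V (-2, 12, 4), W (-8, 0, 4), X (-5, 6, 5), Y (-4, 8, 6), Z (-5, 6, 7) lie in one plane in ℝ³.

The plane through U, V, W has normal n = UV × UW = (-48, 24, 60) and equation n·P = 624.
Checking the remaining points: n·X = 684, n·Y = 744, n·Z = 804.
Since n·X = 684 ≠ 624, X is off the plane and the points are not all coplanar.

No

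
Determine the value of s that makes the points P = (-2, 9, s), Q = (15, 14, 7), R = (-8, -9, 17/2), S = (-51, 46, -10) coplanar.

The points are coplanar iff PQ · (PR × PS) = 0.
Expanding, this is linear in s: (2254)s + (-12397) = 0.
So s = 11/2.

11/2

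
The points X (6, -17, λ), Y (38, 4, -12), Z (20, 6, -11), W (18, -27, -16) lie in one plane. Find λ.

The points are coplanar iff XY · (XZ × XW) = 0.
Expanding, this is linear in λ: (-598)λ + (-8372) = 0.
So λ = -14.

-14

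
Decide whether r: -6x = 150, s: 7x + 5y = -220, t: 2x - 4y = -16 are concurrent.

No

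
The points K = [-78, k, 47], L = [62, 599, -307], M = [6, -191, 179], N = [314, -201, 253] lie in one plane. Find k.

The points are coplanar iff KL · (KM × KN) = 0.
Expanding, this is linear in k: (-153832)k + (-1692152) = 0.
So k = -11.

-11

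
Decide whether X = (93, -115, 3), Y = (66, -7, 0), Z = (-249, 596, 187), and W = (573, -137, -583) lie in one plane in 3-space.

No

A normal to the plane through X, Y, Z is n = XY × XZ = (22005, 5994, 17739).
The plane has equation n·P = 1410372. For W: n·W = 1445850.
1445850 ≠ 1410372, so W is off the plane.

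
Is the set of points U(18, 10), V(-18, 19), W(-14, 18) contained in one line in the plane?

Yes

UV = (-36, 9), UW = (-32, 8).
Checking proportionality: UW = 8/9·UV, so the vectors are parallel and the points are collinear.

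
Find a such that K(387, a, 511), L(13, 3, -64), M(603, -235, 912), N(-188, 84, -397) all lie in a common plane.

-155

The points are coplanar iff KL · (KM × KN) = 0.
Expanding, this is linear in a: (-294)a + (-45570) = 0.
So a = -155.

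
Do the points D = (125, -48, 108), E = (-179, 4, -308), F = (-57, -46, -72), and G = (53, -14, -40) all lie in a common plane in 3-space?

With D as base: DE = (-304, 52, -416), DF = (-182, 2, -180), DG = (-72, 34, -148).
DF × DG = (5824, -13976, -6044).
DE · (DF × DG) = 17056.
Since 17056 ≠ 0, the four points are not coplanar.

No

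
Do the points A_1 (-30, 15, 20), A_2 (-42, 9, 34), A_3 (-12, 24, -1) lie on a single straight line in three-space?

A_1A_2 = (-12, -6, 14), A_1A_3 = (18, 9, -21).
A_1A_2 × A_1A_3 = (0, 0, 0).
The cross product vanishes, so the three points are collinear.

Yes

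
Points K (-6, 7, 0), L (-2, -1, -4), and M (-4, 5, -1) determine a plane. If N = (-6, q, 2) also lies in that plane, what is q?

Coplanarity requires KL · (KM × KN) = 0.
KL = (4, -8, -4), KM = (2, -2, -1); the triple product is linear in q with coefficient -4 and constant term 44.
Setting it to zero: q = 11.

11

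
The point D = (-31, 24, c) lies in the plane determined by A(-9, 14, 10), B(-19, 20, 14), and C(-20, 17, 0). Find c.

The plane through A, B, C has equation −72x − 144y + 36z = -1008.
Substituting D: (36)c + (-1224) = -1008, so c = 6.

6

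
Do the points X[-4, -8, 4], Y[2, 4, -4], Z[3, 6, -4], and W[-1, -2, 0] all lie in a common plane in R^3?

With X as base: XY = (6, 12, -8), XZ = (7, 14, -8), XW = (3, 6, -4).
XZ × XW = (-8, 4, 0).
XY · (XZ × XW) = 0.
The scalar triple product vanishes, so the four points are coplanar.

Yes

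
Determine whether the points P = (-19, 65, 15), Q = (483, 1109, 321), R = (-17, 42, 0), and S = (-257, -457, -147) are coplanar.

No

A normal to the plane through P, Q, R is n = PQ × PR = (-8622, 8142, -13634).
The plane has equation n·X = 488538. For S: n·S = 499158.
499158 ≠ 488538, so S is off the plane.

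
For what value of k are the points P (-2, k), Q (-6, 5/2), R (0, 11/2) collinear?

Collinearity: (P − Q) must be parallel to (R − Q) = (6, 3).
Cross-multiplying the components: (k − 5/2)·(6) = (4)·(3).
Solving gives k = 9/2.

9/2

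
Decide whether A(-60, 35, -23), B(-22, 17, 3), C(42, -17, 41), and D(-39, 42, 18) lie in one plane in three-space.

With A as base: AB = (38, -18, 26), AC = (102, -52, 64), AD = (21, 7, 41).
AC × AD = (-2580, -2838, 1806).
AB · (AC × AD) = 0.
The scalar triple product vanishes, so the four points are coplanar.

Yes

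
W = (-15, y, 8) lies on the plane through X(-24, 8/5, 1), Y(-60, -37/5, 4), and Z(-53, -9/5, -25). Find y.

14/5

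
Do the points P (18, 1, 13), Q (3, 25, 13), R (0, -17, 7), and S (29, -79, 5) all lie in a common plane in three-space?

The four points are coplanar iff the 3×3 determinant with rows PQ, PR, PS is zero.
Rows: (-15, 24, 0), (-18, -18, -6), (11, -80, -8).
Expanding along the first row: (-15)(-336) − (24)(210) + (0)(1638) = 0.
Zero determinant ⇒ coplanar.

Yes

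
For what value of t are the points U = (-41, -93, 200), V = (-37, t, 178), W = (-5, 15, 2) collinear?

Direction UW = (36, 108, -198). From the x-coordinate of V, the parameter along the line is τ = (-37 − (-41))/36 = 1/9.
Then t = (-93) + 1/9·(108) = -81.

-81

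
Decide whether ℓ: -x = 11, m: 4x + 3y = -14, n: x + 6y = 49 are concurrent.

Intersecting ℓ and m: solving the 2×2 system gives (x, y) = (-11, 10).
Substitute into n: (1)(-11) + (6)(10) = 49.
This equals 49, so (-11, 10) lies on all three lines and they are concurrent.

Yes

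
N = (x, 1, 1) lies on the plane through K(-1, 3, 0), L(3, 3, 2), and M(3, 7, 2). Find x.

The plane through K, L, M has equation −8x + 16z = 8.
Substituting N: (-8)x + (16) = 8, so x = 1.

1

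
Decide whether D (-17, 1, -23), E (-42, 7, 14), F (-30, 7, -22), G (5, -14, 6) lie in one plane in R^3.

With D as base: DE = (-25, 6, 37), DF = (-13, 6, 1), DG = (22, -15, 29).
DF × DG = (189, 399, 63).
DE · (DF × DG) = 0.
The scalar triple product vanishes, so the four points are coplanar.

Yes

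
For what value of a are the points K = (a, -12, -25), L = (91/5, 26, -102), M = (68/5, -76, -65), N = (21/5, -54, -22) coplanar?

18/5

Coplanarity ⇔ det[KL; KM; KN] = 0.
Expanding, this is linear in a: (5200)a + (-18720) = 0.
So a = 18/5.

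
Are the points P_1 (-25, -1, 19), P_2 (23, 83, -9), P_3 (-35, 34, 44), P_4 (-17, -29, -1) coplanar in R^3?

Yes

The four points are coplanar iff the 3×3 determinant with rows P_1P_2, P_1P_3, P_1P_4 is zero.
Rows: (48, 84, -28), (-10, 35, 25), (8, -28, -20).
Expanding along the first row: (48)(0) − (84)(0) + (-28)(0) = 0.
Zero determinant ⇒ coplanar.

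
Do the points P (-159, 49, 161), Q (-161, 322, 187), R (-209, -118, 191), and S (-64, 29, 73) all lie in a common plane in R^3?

No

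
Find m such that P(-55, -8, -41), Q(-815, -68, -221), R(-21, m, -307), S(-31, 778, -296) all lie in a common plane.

819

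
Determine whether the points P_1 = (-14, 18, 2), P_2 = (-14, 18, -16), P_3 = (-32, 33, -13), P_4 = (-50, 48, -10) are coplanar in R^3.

The four points are coplanar iff the 3×3 determinant with rows P_1P_2, P_1P_3, P_1P_4 is zero.
Rows: (0, 0, -18), (-18, 15, -15), (-36, 30, -12).
Expanding along the first row: (0)(270) − (0)(-324) + (-18)(0) = 0.
Zero determinant ⇒ coplanar.

Yes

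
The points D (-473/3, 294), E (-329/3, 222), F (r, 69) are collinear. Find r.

The three points are collinear iff det[DE; DF] = 0.
This determinant is linear in r: (72)r + (552) = 0, so r = -23/3.

-23/3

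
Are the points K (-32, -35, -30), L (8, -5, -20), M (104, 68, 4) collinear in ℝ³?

No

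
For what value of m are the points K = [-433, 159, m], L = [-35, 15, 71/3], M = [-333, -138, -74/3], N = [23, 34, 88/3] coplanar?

Coplanarity ⇔ det[KL; KM; KN] = 0.
Expanding, this is linear in m: (-3212)m + (256960) = 0.
So m = 80.

80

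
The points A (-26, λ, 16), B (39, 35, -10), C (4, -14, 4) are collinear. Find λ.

Collinearity requires AB × AC = 0; each component is linear in λ.
The x-component gives (-14)λ + (-784) = 0, so λ = -56.
The remaining components then also vanish.

-56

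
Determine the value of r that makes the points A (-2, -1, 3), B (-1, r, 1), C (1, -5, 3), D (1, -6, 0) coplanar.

-3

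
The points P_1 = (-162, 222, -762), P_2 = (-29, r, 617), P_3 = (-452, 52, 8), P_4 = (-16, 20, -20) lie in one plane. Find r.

Normal to plane P_1P_3P_4: n = (29400, 327600, 83400); plane equation n·P = 4413600.
Requiring n·P_2 = 4413600: (327600)r + (50605200) = 4413600.
So r = -141.

-141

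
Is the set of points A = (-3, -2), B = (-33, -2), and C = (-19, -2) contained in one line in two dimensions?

Yes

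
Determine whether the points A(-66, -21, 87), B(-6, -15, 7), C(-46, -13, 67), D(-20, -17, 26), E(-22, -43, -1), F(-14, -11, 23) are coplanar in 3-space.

The plane through A, B, C has normal n = AB × AC = (520, -400, 360) and equation n·P = 5400.
Checking the remaining points: n·D = 5760, n·E = 5400, n·F = 5400.
Since n·D = 5760 ≠ 5400, D is off the plane and the points are not all coplanar.

No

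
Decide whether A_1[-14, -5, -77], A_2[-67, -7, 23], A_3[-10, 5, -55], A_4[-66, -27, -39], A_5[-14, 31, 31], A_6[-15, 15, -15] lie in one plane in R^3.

Yes

The plane through A_1, A_2, A_3 has normal n = A_1A_2 × A_1A_3 = (-1044, 1566, -522) and equation n·P = 46980.
Checking the remaining points: n·A_4 = 46980, n·A_5 = 46980, n·A_6 = 46980.
All equal 46980, so all 6 points lie in one plane.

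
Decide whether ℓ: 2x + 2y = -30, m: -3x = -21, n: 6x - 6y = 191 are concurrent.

No

The three lines meet at one point iff the augmented coefficient matrix [aᵢ bᵢ cᵢ] has rank < 3, i.e. its determinant vanishes.
Here the determinant is 102.
Nonzero, so no common point exists.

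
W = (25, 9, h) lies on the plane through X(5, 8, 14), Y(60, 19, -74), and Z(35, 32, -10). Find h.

Coplanarity requires XY · (XZ × XW) = 0.
XY = (55, 11, -88), XZ = (30, 24, -24); the triple product is linear in h with coefficient 990 and constant term 21780.
Setting it to zero: h = -22.

-22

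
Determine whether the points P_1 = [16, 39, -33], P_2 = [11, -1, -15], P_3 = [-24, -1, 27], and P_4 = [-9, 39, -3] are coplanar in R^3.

The four points are coplanar iff the 3×3 determinant with rows P_1P_2, P_1P_3, P_1P_4 is zero.
Rows: (-5, -40, 18), (-40, -40, 60), (-25, 0, 30).
Expanding along the first row: (-5)(-1200) − (-40)(300) + (18)(-1000) = 0.
Zero determinant ⇒ coplanar.

Yes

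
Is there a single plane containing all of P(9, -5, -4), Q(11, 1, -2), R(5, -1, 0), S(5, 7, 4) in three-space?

A normal to the plane through P, Q, R is n = PQ × PR = (16, -16, 32).
The plane has equation n·X = 96. For S: n·S = 96.
Equal, so S lies in the plane and all four are coplanar.

Yes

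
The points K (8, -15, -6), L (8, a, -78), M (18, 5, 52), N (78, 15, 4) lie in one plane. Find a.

Coplanarity ⇔ det[KL; KM; KN] = 0.
Expanding, this is linear in a: (3960)a + (138600) = 0.
So a = -35.

-35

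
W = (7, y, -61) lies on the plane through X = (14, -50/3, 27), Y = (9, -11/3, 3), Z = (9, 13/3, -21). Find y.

59/3

A normal to the plane is n = XY × XZ = (-120, -120, -40).
W lies in the plane iff n · XW = 0.
This gives (-120)y + (2360) = 0, so y = 59/3.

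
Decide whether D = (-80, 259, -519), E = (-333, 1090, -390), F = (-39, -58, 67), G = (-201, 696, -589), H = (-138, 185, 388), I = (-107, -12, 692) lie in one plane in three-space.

No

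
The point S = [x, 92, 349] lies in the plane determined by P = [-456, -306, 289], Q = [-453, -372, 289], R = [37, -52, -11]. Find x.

-575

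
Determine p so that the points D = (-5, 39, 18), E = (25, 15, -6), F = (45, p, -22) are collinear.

Collinearity requires DE × DF = 0; each component is linear in p.
The x-component gives (24)p + (24) = 0, so p = -1.
The remaining components then also vanish.

-1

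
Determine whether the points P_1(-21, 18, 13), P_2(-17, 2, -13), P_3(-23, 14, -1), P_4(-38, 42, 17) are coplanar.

A normal to the plane through P_1, P_2, P_3 is n = P_1P_2 × P_1P_3 = (120, 108, -48).
The plane has equation n·P = -1200. For P_4: n·P_4 = -840.
-840 ≠ -1200, so P_4 is off the plane.

No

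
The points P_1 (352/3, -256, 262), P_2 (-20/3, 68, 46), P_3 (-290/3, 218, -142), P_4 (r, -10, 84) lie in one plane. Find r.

18

Normal to plane P_1P_2P_3: n = (-28512, -3872, 10560); plane equation n·P = 412544.
Requiring n·P_4 = 412544: (-28512)r + (925760) = 412544.
So r = 18.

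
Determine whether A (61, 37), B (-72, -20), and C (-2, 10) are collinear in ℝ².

Yes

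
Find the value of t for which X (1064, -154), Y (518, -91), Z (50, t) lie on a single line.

-37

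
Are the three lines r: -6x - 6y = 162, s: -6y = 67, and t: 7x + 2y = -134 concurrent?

Lines aᵢx + bᵢy = cᵢ with pairwise distinct directions are concurrent exactly when det[aᵢ bᵢ cᵢ] = 0.
Here the determinant is -30.
Nonzero, so no common point exists.

No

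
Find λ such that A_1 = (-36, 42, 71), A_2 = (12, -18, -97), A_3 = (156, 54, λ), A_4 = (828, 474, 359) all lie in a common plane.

Normal to plane A_1A_2A_4: n = (55296, -158976, 72576); plane equation n·P = -3514752.
Requiring n·A_3 = -3514752: (72576)λ + (41472) = -3514752.
So λ = -49.

-49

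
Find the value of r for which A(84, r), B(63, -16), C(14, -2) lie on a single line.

Collinearity: (A − B) must be parallel to (C − B) = (-49, 14).
Cross-multiplying the components: (r − (-16))·(-49) = (21)·(14).
Solving gives r = -22.

-22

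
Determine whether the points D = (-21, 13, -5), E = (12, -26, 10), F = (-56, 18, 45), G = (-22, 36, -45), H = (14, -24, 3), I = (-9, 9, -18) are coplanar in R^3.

Yes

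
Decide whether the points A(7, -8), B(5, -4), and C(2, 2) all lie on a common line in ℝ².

Yes

AB = (-2, 4), AC = (-5, 10).
Twice the signed area of △ABC is (-2)(10) − (4)(-5) = 0.
The triangle is degenerate (zero area), so the points are collinear.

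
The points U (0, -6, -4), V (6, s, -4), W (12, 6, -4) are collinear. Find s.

Direction UW = (12, 12, 0). From the x-coordinate of V, the parameter along the line is τ = (6 − 0)/12 = 1/2.
Then s = (-6) + 1/2·(12) = 0.

0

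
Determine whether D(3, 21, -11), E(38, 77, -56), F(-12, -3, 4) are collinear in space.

No

DE = (35, 56, -45), DF = (-15, -24, 15).
DE × DF = (-240, 150, 0).
The cross product is nonzero, so the points do not lie on one line.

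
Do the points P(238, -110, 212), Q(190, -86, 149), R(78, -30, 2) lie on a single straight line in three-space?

Yes

PQ = (-48, 24, -63), PR = (-160, 80, -210).
Each component of PR is 10/3 times the corresponding component of PQ, so PR = 10/3·PQ and the points are collinear.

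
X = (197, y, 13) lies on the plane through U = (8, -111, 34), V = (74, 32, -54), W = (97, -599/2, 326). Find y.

The plane through U, V, W has equation 25168x − 27104y − 25168z = 2354176.
Substituting X: (-27104)y + (4630912) = 2354176, so y = 84.

84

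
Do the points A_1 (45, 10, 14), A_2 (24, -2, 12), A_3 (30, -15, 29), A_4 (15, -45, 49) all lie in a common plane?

With A_1 as base: A_1A_2 = (-21, -12, -2), A_1A_3 = (-15, -25, 15), A_1A_4 = (-30, -55, 35).
A_1A_3 × A_1A_4 = (-50, 75, 75).
A_1A_2 · (A_1A_3 × A_1A_4) = 0.
The scalar triple product vanishes, so the four points are coplanar.

Yes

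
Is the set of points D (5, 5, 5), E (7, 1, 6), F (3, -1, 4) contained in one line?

No

DE = (2, -4, 1), DF = (-2, -6, -1).
DE × DF = (10, 0, -20).
The cross product is nonzero, so the points do not lie on one line.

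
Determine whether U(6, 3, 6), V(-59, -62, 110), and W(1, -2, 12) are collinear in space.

No

UV = (-65, -65, 104), UW = (-5, -5, 6).
Comparing components 2 and 3: (-65)(6) − (104)(-5) = 130 ≠ 0, so UV and UW are not parallel and the points are not collinear.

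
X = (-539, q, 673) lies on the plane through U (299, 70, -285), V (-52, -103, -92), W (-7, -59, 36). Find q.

-272

A normal to the plane is n = UV × UW = (-30636, 53613, -7659).
X lies in the plane iff n · UX = 0.
This gives (53613)q + (14582736) = 0, so q = -272.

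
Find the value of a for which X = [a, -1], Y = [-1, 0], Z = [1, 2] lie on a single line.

Collinearity: (X − Y) must be parallel to (Z − Y) = (2, 2).
Cross-multiplying the components: (a − (-1))·(2) = (-1)·(2).
Solving gives a = -2.

-2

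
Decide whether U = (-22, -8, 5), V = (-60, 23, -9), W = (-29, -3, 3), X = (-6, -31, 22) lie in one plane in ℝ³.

No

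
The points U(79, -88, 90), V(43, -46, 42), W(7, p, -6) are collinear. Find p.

-4

Collinearity requires UV × UW = 0; each component is linear in p.
The x-component gives (48)p + (192) = 0, so p = -4.
The remaining components then also vanish.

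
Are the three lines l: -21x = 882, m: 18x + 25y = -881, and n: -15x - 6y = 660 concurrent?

Yes

Intersecting l and m: solving the 2×2 system gives (x, y) = (-42, -5).
Substitute into n: (-15)(-42) + (-6)(-5) = 660.
This equals 660, so (-42, -5) lies on all three lines and they are concurrent.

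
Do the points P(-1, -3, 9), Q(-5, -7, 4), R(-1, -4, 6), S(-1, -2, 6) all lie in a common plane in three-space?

No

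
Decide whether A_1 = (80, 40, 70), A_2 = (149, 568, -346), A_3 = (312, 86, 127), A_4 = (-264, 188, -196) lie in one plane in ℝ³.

With A_1 as base: A_1A_2 = (69, 528, -416), A_1A_3 = (232, 46, 57), A_1A_4 = (-344, 148, -266).
A_1A_3 × A_1A_4 = (-20672, 42104, 50160).
A_1A_2 · (A_1A_3 × A_1A_4) = -62016.
Since -62016 ≠ 0, the four points are not coplanar.

No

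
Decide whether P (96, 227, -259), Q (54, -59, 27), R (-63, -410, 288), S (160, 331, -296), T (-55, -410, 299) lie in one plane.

The plane through P, Q, R has normal n = PQ × PR = (25740, -22500, -18720) and equation n·X = 2212020.
Checking the remaining points: n·S = 2212020, n·T = 2212020.
All equal 2212020, so all 5 points lie in one plane.

Yes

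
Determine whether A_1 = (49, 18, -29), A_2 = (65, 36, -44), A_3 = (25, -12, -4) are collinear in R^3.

A_1A_2 = (16, 18, -15), A_1A_3 = (-24, -30, 25).
A_1A_2 × A_1A_3 = (0, -40, -48).
The cross product is nonzero, so the points do not lie on one line.

No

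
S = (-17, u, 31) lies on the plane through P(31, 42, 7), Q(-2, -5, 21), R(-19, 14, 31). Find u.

30

Coplanarity requires PQ · (PR × PS) = 0.
PQ = (-33, -47, 14), PR = (-50, -28, 24); the triple product is linear in u with coefficient 92 and constant term -2760.
Setting it to zero: u = 30.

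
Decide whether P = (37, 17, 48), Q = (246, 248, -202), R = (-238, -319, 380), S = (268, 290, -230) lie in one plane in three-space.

A normal to the plane through P, Q, R is n = PQ × PR = (-7308, -638, -6699).
The plane has equation n·X = -602794. For S: n·S = -602794.
Equal, so S lies in the plane and all four are coplanar.

Yes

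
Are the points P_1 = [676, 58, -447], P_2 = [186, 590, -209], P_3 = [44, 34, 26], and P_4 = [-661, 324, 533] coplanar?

A normal to the plane through P_1, P_2, P_3 is n = P_1P_2 × P_1P_3 = (257348, 81354, 347984).
The plane has equation n·P = 23136932. For P_4: n·P_4 = 41727140.
41727140 ≠ 23136932, so P_4 is off the plane.

No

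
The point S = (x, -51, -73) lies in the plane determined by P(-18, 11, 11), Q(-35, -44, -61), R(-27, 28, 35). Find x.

-14

The plane through P, Q, R has equation −96x + 1056y − 784z = 4720.
Substituting S: (-96)x + (3376) = 4720, so x = -14.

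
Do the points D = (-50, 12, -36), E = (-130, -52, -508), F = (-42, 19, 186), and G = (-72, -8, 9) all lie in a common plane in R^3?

The four points are coplanar iff the 3×3 determinant with rows DE, DF, DG is zero.
Rows: (-80, -64, -472), (8, 7, 222), (-22, -20, 45).
Expanding along the first row: (-80)(4755) − (-64)(5244) + (-472)(-6) = -41952.
Nonzero ⇒ not coplanar.

No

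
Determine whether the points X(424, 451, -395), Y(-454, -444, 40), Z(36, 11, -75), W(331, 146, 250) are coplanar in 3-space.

No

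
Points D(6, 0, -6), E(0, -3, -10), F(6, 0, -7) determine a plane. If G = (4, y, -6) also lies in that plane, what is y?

-1

A normal to the plane is n = DE × DF = (3, -6, 0).
G lies in the plane iff n · DG = 0.
This gives (-6)y + (-6) = 0, so y = -1.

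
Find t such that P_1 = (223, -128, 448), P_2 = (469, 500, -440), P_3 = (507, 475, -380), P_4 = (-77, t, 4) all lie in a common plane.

51

Normal to plane P_1P_2P_3: n = (15480, -48504, -30014); plane equation n·P = -3785720.
Requiring n·P_4 = -3785720: (-48504)t + (-1312016) = -3785720.
So t = 51.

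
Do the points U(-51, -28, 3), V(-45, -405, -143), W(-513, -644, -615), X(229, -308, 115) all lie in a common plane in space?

No

A normal to the plane through U, V, W is n = UV × UW = (143050, 71160, -177870).
The plane has equation n·P = -9821640. For X: n·X = -9613880.
-9613880 ≠ -9821640, so X is off the plane.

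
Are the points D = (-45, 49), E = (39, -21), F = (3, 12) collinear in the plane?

DE = (84, -70), DF = (48, -37).
det[DE; DF] = (84)(-37) − (-70)(48) = 252.
The determinant is nonzero, so they are not collinear.

No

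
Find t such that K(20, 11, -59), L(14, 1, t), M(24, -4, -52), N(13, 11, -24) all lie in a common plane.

-11

Normal to plane KMN: n = (-525, -189, -105); plane equation n·P = -6384.
Requiring n·L = -6384: (-105)t + (-7539) = -6384.
So t = -11.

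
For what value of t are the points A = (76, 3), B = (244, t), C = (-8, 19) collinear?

-29

The three points are collinear iff det[AB; AC] = 0.
This determinant is linear in t: (84)t + (2436) = 0, so t = -29.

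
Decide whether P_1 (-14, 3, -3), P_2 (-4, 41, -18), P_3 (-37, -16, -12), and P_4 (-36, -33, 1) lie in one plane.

With P_1 as base: P_1P_2 = (10, 38, -15), P_1P_3 = (-23, -19, -9), P_1P_4 = (-22, -36, 4).
P_1P_3 × P_1P_4 = (-400, 290, 410).
P_1P_2 · (P_1P_3 × P_1P_4) = 870.
Since 870 ≠ 0, the four points are not coplanar.

No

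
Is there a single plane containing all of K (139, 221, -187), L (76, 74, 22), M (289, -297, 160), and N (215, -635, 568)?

No

With K as base: KL = (-63, -147, 209), KM = (150, -518, 347), KN = (76, -856, 755).
KM × KN = (-94058, -86878, -89032).
KL · (KM × KN) = 89032.
Since 89032 ≠ 0, the four points are not coplanar.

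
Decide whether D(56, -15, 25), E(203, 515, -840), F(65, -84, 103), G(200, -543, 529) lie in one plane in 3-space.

No

With D as base: DE = (147, 530, -865), DF = (9, -69, 78), DG = (144, -528, 504).
DF × DG = (6408, 6696, 5184).
DE · (DF × DG) = 6696.
Since 6696 ≠ 0, the four points are not coplanar.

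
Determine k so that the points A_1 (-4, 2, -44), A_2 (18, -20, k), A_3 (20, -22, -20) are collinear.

-22

Direction A_1A_3 = (24, -24, 24). From the x-coordinate of A_2, the parameter along the line is τ = (18 − (-4))/24 = 11/12.
Then k = (-44) + 11/12·(24) = -22.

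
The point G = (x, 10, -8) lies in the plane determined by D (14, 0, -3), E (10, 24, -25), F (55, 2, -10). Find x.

-21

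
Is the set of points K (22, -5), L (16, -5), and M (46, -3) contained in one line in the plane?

No

KL = (-6, 0), KM = (24, 2).
det[KL; KM] = (-6)(2) − (0)(24) = -12.
The determinant is nonzero, so they are not collinear.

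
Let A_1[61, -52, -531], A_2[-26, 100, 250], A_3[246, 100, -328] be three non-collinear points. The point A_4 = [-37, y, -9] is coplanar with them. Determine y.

The plane through A_1, A_2, A_3 has equation −87856x + 162146y − 41344z = 8162856.
Substituting A_4: (162146)y + (3622768) = 8162856, so y = 28.

28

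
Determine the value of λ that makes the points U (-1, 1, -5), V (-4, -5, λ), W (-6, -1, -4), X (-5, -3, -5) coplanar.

The points are coplanar iff UV · (UW × UX) = 0.
Expanding, this is linear in λ: (12)λ + (72) = 0.
So λ = -6.

-6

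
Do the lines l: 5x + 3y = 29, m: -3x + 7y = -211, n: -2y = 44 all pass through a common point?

Yes

The three lines meet at one point iff the augmented coefficient matrix [aᵢ bᵢ cᵢ] has rank < 3, i.e. its determinant vanishes.
Here the determinant is 0.
It vanishes, so the lines are concurrent at (19, -22).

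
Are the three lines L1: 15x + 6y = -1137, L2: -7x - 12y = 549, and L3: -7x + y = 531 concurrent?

Lines aᵢx + bᵢy = cᵢ with pairwise distinct directions are concurrent exactly when det[aᵢ bᵢ cᵢ] = 0.
Here the determinant is -1104.
Nonzero, so no common point exists.

No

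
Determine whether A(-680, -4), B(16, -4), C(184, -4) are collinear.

AB = (696, 0), AC = (864, 0).
det[AB; AC] = (696)(0) − (0)(864) = 0.
The determinant is zero, so the points are collinear.

Yes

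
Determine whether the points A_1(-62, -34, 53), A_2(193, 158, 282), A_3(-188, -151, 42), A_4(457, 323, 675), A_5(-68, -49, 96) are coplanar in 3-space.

The plane through A_1, A_2, A_3 has normal n = A_1A_2 × A_1A_3 = (24681, -26049, -5643) and equation n·P = -943635.
Checking the remaining points: n·A_4 = -943635, n·A_5 = -943635.
All equal -943635, so all 5 points lie in one plane.

Yes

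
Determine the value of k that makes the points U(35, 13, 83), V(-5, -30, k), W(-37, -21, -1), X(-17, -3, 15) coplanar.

57

Normal to plane UWX: n = (968, -528, -616); plane equation n·P = -24112.
Requiring n·V = -24112: (-616)k + (11000) = -24112.
So k = 57.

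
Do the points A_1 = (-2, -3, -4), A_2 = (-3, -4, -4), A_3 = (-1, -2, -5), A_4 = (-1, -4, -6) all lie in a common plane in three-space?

With A_1 as base: A_1A_2 = (-1, -1, 0), A_1A_3 = (1, 1, -1), A_1A_4 = (1, -1, -2).
A_1A_3 × A_1A_4 = (-3, 1, -2).
A_1A_2 · (A_1A_3 × A_1A_4) = 2.
Since 2 ≠ 0, the four points are not coplanar.

No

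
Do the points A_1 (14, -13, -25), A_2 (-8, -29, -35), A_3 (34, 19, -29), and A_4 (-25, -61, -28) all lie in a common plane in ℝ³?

Yes

A normal to the plane through A_1, A_2, A_3 is n = A_1A_2 × A_1A_3 = (384, -288, -384).
The plane has equation n·P = 18720. For A_4: n·A_4 = 18720.
Equal, so A_4 lies in the plane and all four are coplanar.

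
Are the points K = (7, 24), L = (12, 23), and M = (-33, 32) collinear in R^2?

KL = (5, -1), KM = (-40, 8).
det[KL; KM] = (5)(8) − (-1)(-40) = 0.
The determinant is zero, so the points are collinear.

Yes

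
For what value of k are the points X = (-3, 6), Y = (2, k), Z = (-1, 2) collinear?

Collinearity: (Y − X) must be parallel to (Z − X) = (2, -4).
Cross-multiplying the components: (k − 6)·(2) = (5)·(-4).
Solving gives k = -4.

-4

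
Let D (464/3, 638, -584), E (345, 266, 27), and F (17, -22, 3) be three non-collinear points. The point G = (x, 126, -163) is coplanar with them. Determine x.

15

Coplanarity requires DE · (DF × DG) = 0.
DE = (571/3, -372, 611), DF = (-413/3, -660, 587); the triple product is linear in x with coefficient 184896 and constant term -2773440.
Setting it to zero: x = 15.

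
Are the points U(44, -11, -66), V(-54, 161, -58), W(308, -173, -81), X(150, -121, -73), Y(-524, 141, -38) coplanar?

Yes

The plane through U, V, W has normal n = UV × UW = (-1284, 642, -29532) and equation n·P = 1885554.
Checking the remaining points: n·X = 1885554, n·Y = 1885554.
All equal 1885554, so all 5 points lie in one plane.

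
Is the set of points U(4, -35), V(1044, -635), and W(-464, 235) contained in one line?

UV = (1040, -600), UW = (-468, 270).
Twice the signed area of △UVW is (1040)(270) − (-600)(-468) = 0.
The triangle is degenerate (zero area), so the points are collinear.

Yes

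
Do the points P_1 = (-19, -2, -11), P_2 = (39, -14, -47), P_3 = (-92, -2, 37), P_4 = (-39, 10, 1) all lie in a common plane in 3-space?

With P_1 as base: P_1P_2 = (58, -12, -36), P_1P_3 = (-73, 0, 48), P_1P_4 = (-20, 12, 12).
P_1P_3 × P_1P_4 = (-576, -84, -876).
P_1P_2 · (P_1P_3 × P_1P_4) = -864.
Since -864 ≠ 0, the four points are not coplanar.

No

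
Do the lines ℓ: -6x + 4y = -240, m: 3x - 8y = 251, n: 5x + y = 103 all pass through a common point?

Lines aᵢx + bᵢy = cᵢ with pairwise distinct directions are concurrent exactly when det[aᵢ bᵢ cᵢ] = 0.
Here the determinant is -86.
Nonzero, so no common point exists.

No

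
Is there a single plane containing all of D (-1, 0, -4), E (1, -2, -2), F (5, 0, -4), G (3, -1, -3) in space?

Yes

The four points are coplanar iff the 3×3 determinant with rows DE, DF, DG is zero.
Rows: (2, -2, 2), (6, 0, 0), (4, -1, 1).
Expanding along the first row: (2)(0) − (-2)(6) + (2)(-6) = 0.
Zero determinant ⇒ coplanar.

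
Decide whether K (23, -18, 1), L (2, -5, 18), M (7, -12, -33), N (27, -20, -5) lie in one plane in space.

A normal to the plane through K, L, M is n = KL × KM = (-544, -986, 82).
The plane has equation n·P = 5318. For N: n·N = 4622.
4622 ≠ 5318, so N is off the plane.

No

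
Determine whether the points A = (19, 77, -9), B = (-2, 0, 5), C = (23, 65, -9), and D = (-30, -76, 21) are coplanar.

Yes

A normal to the plane through A, B, C is n = AB × AC = (168, 56, 560).
The plane has equation n·P = 2464. For D: n·D = 2464.
Equal, so D lies in the plane and all four are coplanar.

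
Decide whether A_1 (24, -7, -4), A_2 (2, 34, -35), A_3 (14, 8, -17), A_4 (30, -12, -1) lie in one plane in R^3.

No

With A_1 as base: A_1A_2 = (-22, 41, -31), A_1A_3 = (-10, 15, -13), A_1A_4 = (6, -5, 3).
A_1A_3 × A_1A_4 = (-20, -48, -40).
A_1A_2 · (A_1A_3 × A_1A_4) = -288.
Since -288 ≠ 0, the four points are not coplanar.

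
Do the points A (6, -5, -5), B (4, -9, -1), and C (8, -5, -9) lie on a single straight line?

No

AB = (-2, -4, 4), AC = (2, 0, -4).
Comparing components 2 and 3: (-4)(-4) − (4)(0) = 16 ≠ 0, so AB and AC are not parallel and the points are not collinear.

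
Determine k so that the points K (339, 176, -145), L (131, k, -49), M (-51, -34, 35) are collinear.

Collinearity requires KL × KM = 0; each component is linear in k.
The x-component gives (180)k + (-11520) = 0, so k = 64.
The remaining components then also vanish.

64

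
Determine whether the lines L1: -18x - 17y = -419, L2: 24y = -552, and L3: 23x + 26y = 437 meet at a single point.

Yes

The three lines meet at one point iff the augmented coefficient matrix [aᵢ bᵢ cᵢ] has rank < 3, i.e. its determinant vanishes.
Here the determinant is 0.
It vanishes, so the lines are concurrent at (45, -23).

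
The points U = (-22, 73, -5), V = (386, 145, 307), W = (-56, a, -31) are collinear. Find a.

Direction UV = (408, 72, 312). From the x-coordinate of W, the parameter along the line is τ = (-56 − (-22))/408 = -1/12.
Then a = 73 + (-1/12)·(72) = 67.

67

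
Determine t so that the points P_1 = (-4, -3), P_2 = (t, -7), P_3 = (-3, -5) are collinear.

The three points are collinear iff det[P_1P_2; P_1P_3] = 0.
This determinant is linear in t: (-2)t + (-4) = 0, so t = -2.

-2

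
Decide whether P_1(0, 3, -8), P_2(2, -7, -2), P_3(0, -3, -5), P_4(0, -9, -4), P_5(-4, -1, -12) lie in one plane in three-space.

No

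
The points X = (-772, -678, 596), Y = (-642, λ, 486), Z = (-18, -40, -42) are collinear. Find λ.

Direction XZ = (754, 638, -638). From the x-coordinate of Y, the parameter along the line is τ = (-642 − (-772))/754 = 5/29.
Then λ = (-678) + 5/29·(638) = -568.

-568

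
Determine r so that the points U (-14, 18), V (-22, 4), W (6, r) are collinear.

53

Collinearity: (W − U) must be parallel to (V − U) = (-8, -14).
Cross-multiplying the components: (r − 18)·(-8) = (20)·(-14).
Solving gives r = 53.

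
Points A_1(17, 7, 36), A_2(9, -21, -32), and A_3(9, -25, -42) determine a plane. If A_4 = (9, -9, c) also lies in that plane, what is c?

A normal to the plane is n = A_1A_2 × A_1A_3 = (8, -80, 32).
A_4 lies in the plane iff n · A_1A_4 = 0.
This gives (32)c + (64) = 0, so c = -2.

-2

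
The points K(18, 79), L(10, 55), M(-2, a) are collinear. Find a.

The three points are collinear iff det[KL; KM] = 0.
This determinant is linear in a: (-8)a + (152) = 0, so a = 19.

19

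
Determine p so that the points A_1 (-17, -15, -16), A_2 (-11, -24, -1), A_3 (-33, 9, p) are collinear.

Direction A_1A_2 = (6, -9, 15). From the x-coordinate of A_3, the parameter along the line is τ = (-33 − (-17))/6 = -8/3.
Then p = (-16) + (-8/3)·(15) = -56.

-56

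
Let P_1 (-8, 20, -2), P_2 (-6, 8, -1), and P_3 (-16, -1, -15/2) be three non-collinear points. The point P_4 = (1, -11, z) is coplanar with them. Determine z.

3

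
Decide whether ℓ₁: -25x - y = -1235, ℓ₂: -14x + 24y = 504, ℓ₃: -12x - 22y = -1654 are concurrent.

No

Intersecting ℓ₁ and ℓ₂: solving the 2×2 system gives (x, y) = (14568/307, 14945/307).
Substitute into ℓ₃: (-12)(14568/307) + (-22)(14945/307) = -503606/307.
But ℓ₃ requires -1654 ≠ -503606/307, so the three lines have no common point.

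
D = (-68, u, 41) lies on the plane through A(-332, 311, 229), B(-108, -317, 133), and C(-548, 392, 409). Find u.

20

The plane through A, B, C has equation −105264x − 19584y − 117504z = 1948608.
Substituting D: (-19584)u + (2340288) = 1948608, so u = 20.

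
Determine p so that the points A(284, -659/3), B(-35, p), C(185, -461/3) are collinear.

The three points are collinear iff det[AB; AC] = 0.
This determinant is linear in p: (99)p + (693) = 0, so p = -7.

-7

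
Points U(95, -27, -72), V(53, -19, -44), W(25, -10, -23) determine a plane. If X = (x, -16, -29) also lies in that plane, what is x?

A normal to the plane is n = UV × UW = (-84, 98, -154).
X lies in the plane iff n · UX = 0.
This gives (-84)x + (2436) = 0, so x = 29.

29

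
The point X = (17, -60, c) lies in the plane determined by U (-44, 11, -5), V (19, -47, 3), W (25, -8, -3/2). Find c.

Coplanarity requires UV · (UW × UX) = 0.
UV = (63, -58, 8), UW = (69, -19, 7/2); the triple product is linear in c with coefficient 2805 and constant term -25245/2.
Setting it to zero: c = 9/2.

9/2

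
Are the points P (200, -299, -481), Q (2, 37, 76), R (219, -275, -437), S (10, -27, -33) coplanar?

No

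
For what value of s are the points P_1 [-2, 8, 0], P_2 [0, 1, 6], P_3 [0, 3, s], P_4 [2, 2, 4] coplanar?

Coplanarity ⇔ det[P_1P_2; P_1P_3; P_1P_4] = 0.
Expanding, this is linear in s: (-16)s + (64) = 0.
So s = 4.

4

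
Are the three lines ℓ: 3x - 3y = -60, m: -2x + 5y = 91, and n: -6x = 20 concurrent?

The three lines meet at one point iff the augmented coefficient matrix [aᵢ bᵢ cᵢ] has rank < 3, i.e. its determinant vanishes.
Here the determinant is 18.
Nonzero, so no common point exists.

No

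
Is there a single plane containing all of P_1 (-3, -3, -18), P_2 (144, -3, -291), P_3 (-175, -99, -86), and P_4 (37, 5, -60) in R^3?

The four points are coplanar iff the 3×3 determinant with rows P_1P_2, P_1P_3, P_1P_4 is zero.
Rows: (147, 0, -273), (-172, -96, -68), (40, 8, -42).
Expanding along the first row: (147)(4576) − (0)(9944) + (-273)(2464) = 0.
Zero determinant ⇒ coplanar.

Yes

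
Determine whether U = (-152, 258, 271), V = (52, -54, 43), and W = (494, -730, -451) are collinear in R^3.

UV = (204, -312, -228), UW = (646, -988, -722).
UV × UW = (0, 0, 0).
The cross product vanishes, so the three points are collinear.

Yes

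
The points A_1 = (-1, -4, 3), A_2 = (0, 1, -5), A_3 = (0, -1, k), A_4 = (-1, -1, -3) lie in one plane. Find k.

Coplanarity ⇔ det[A_1A_2; A_1A_3; A_1A_4] = 0.
Expanding, this is linear in k: (-3)k + (-3) = 0.
So k = -1.

-1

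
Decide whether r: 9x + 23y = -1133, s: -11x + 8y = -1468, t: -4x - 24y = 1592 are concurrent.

Yes

Intersecting r and s: solving the 2×2 system gives (x, y) = (76, -79).
Substitute into t: (-4)(76) + (-24)(-79) = 1592.
This equals 1592, so (76, -79) lies on all three lines and they are concurrent.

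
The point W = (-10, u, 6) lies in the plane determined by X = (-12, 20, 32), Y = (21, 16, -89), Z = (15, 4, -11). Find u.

24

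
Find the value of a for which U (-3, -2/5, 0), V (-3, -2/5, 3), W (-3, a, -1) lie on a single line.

-2/5

Collinearity requires UV × UW = 0; each component is linear in a.
The x-component gives (-3)a + (-6/5) = 0, so a = -2/5.
The remaining components then also vanish.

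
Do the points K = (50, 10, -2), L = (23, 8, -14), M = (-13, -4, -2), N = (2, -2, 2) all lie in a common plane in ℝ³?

Yes

The four points are coplanar iff the 3×3 determinant with rows KL, KM, KN is zero.
Rows: (-27, -2, -12), (-63, -14, 0), (-48, -12, 4).
Expanding along the first row: (-27)(-56) − (-2)(-252) + (-12)(84) = 0.
Zero determinant ⇒ coplanar.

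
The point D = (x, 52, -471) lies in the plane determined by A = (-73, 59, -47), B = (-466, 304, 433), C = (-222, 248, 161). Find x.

A normal to the plane is n = AB × AC = (-39760, 10224, -37772).
D lies in the plane iff n · AD = 0.
This gives (-39760)x + (13041280) = 0, so x = 328.

328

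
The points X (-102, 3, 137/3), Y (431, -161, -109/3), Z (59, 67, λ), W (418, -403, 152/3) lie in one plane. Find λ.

Normal to plane XYW: n = (-34112, -45305, -131118); plane equation n·P = -2644213.
Requiring n·Z = -2644213: (-131118)λ + (-5048043) = -2644213.
So λ = -55/3.

-55/3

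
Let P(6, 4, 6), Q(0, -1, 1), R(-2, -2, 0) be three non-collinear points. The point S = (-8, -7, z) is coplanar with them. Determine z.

A normal to the plane is n = PQ × PR = (0, 4, -4).
S lies in the plane iff n · PS = 0.
This gives (-4)z + (-20) = 0, so z = -5.

-5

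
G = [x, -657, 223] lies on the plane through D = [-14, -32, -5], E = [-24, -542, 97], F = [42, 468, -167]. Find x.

-103

The plane through D, E, F has equation 31620x + 4092y + 23560z = -691424.
Substituting G: (31620)x + (2565436) = -691424, so x = -103.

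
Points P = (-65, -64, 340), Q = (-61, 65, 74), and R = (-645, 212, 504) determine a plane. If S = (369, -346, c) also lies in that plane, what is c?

370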